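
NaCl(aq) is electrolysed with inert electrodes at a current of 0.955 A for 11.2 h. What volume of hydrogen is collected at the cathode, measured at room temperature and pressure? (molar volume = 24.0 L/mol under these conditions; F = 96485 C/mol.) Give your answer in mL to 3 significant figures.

4790 mL

Q = 0.955 A × 40320 s = 38510 C
Moles of electrons = 38510 / 96485 = 0.3991 mol
2H⁺ + 2e⁻ → H₂, so n(H₂) = 0.3991 / 2 = 0.1996 mol
V = 0.1996 × 24.0 = 4.790 L
= 4790 mL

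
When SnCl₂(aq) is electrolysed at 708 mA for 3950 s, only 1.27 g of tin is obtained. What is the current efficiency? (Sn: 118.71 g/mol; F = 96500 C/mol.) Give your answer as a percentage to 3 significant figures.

Q = 0.708 × 3950 = 2797 C
n(e⁻) = 2797 / 96500 = 0.02898 mol
Sn²⁺ + 2e⁻ → Sn, so theoretical n(Sn) = 0.01449 mol → 1.720 g
Efficiency = 1.27 / 1.720 = 0.7384 = 73.8%

73.8%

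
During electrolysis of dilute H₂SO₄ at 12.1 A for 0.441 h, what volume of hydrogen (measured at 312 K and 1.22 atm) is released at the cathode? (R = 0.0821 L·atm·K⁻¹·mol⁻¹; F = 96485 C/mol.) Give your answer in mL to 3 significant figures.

2090 mL

Q = It = 12.1 × 1587.6 = 19210 C
Moles of electrons = 19210 / 96485 = 0.1991 mol
2H⁺ + 2e⁻ → H₂, so n(H₂) = 0.1991 / 2 = 0.09955 mol
V = nRT/P = 0.09955 × 0.0821 × 312 / 1.22 = 2.090 L
= 2090 mL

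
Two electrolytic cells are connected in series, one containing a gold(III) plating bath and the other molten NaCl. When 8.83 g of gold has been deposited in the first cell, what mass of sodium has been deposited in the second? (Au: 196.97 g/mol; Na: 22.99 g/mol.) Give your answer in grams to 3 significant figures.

n(Au) = 8.83 / 196.97 = 0.04483 mol
Au³⁺ + 3e⁻ → Au, so n(e⁻) = 3 × 0.04483 = 0.1345 mol
The cells are in series, so the same charge (and hence the same n(e⁻) = 0.1345 mol) passes through both.
Na⁺ + e⁻ → Na, so n(Na) = 0.1345 mol
m(Na) = 0.1345 × 22.99 = 3.09 g

3.09 g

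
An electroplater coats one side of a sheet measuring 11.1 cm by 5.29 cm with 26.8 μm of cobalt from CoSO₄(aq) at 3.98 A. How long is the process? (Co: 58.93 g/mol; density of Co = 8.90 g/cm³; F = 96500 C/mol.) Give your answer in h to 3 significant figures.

0.320 h

Plated area = 11.1 × 5.29 = 58.72 cm²
Volume = 58.72 × 26.8×10⁻⁴ cm = 0.1574 cm³
m(Co) = 0.1574 × 8.90 = 1.401 g
n(Co) = 1.401 / 58.93 = 0.02377 mol; n(e⁻) = 2 × 0.02377 = 0.04754 mol
Q = 0.04754 × 96500 = 4588 C
t = 4588 / 3.98 = 1153 s = 0.320 h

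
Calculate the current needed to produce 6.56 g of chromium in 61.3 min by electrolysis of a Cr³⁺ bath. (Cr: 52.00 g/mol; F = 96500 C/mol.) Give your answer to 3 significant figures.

9.93 A

n(Cr) = 6.56 / 52.00 = 0.1262 mol
Cr³⁺ + 3e⁻ → Cr, so n(e⁻) = 3 × 0.1262 = 0.3786 mol
Q = 0.3786 × 96500 = 36530 C
I = Q / t = 36530 / 3678 s = 9.93 A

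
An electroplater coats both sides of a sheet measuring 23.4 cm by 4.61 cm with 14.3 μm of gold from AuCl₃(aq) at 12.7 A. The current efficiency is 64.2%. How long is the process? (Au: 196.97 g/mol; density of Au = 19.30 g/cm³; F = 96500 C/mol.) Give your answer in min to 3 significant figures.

17.9 min

Plated area = 2 × 23.4 × 4.61 = 215.7 cm²
Volume = 215.7 × 14.3×10⁻⁴ cm = 0.3085 cm³
m(Au) = 0.3085 × 19.30 = 5.954 g
n(Au) = 5.954 / 196.97 = 0.03023 mol; n(e⁻) = 3 × 0.03023 = 0.09069 mol
Q = 0.09069 × 96500 / 0.642 = 13630 C
t = 13630 / 12.7 = 1073 s = 17.9 min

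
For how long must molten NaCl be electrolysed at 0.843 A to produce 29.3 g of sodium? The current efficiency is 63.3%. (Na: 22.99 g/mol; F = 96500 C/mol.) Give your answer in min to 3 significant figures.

n(Na) = 29.3 / 22.99 = 1.274 mol
Na⁺ + e⁻ → Na, so n(e⁻) = 1.274 mol
Q = 1.274 × 96500 / 0.633 = 1.942×10^5 C
t = Q / I = 1.942×10^5 / 0.843 = 2.304×10^5 s = 3840 min

3840 min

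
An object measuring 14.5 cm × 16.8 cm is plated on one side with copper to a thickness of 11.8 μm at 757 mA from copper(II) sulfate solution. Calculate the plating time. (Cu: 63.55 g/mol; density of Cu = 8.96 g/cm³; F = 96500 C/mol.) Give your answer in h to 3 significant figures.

2.87 h

Plated area = 14.5 × 16.8 = 243.6 cm²
Volume = 243.6 × 11.8×10⁻⁴ cm = 0.2874 cm³
m(Cu) = 0.2874 × 8.96 = 2.575 g
n(Cu) = 2.575 / 63.55 = 0.04052 mol; n(e⁻) = 2 × 0.04052 = 0.08104 mol
Q = 0.08104 × 96500 = 7820 C
t = 7820 / 0.757 = 10330 s = 2.87 h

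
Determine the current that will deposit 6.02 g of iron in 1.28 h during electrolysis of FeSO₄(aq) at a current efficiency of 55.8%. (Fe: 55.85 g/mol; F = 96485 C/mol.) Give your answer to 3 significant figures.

n(Fe) = 6.02 / 55.85 = 0.1078 mol
Fe²⁺ + 2e⁻ → Fe, so n(e⁻) = 2 × 0.1078 = 0.2156 mol
Q = 0.2156 × 96485 / 0.558 = 37280 C
I = Q / t = 37280 / 4608 s = 8.09 A

8.09 A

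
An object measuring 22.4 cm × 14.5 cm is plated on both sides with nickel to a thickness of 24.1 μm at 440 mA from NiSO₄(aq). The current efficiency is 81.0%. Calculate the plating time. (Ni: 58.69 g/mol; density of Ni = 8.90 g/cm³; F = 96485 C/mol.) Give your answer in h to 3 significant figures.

35.7 h

Plated area = 2 × 22.4 × 14.5 = 649.6 cm²
Volume = 649.6 × 24.1×10⁻⁴ cm = 1.566 cm³
m(Ni) = 1.566 × 8.90 = 13.94 g
n(Ni) = 13.94 / 58.69 = 0.2375 mol; n(e⁻) = 2 × 0.2375 = 0.4750 mol
Q = 0.4750 × 96485 / 0.810 = 56580 C
t = 56580 / 0.440 = 1.286×10^5 s = 35.7 h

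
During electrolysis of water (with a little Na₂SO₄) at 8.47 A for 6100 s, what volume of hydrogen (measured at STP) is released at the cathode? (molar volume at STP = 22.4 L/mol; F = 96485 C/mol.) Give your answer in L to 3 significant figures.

Q = It = 8.47 × 6100 = 51670 C
Moles of electrons = 51670 / 96485 = 0.5355 mol
2H⁺ + 2e⁻ → H₂, so n(H₂) = 0.5355 / 2 = 0.2678 mol
V = 0.2678 × 22.4 = 5.999 L

6.00 L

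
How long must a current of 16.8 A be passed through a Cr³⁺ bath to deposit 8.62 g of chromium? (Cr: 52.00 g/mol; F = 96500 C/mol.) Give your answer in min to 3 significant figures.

n(Cr) = 8.62 / 52.00 = 0.1658 mol
Cr³⁺ + 3e⁻ → Cr, so n(e⁻) = 3 × 0.1658 = 0.4974 mol
Q = 0.4974 × 96500 = 48000 C
t = Q / I = 48000 / 16.8 = 2857 s = 47.6 min

47.6 min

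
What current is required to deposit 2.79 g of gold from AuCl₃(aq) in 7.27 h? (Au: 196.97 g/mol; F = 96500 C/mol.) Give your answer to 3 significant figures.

0.157 A

n(Au) = 2.79 / 196.97 = 0.01416 mol
Au³⁺ + 3e⁻ → Au, so n(e⁻) = 3 × 0.01416 = 0.04248 mol
Q = 0.04248 × 96500 = 4099 C
I = Q / t = 4099 / 26172 s = 0.157 A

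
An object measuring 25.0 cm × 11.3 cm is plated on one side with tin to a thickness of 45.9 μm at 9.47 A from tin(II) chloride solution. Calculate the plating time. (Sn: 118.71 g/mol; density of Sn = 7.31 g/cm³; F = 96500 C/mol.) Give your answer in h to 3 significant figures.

0.452 h

Plated area = 25.0 × 11.3 = 282.5 cm²
Volume = 282.5 × 45.9×10⁻⁴ cm = 1.297 cm³
m(Sn) = 1.297 × 7.31 = 9.481 g
n(Sn) = 9.481 / 118.71 = 0.07987 mol; n(e⁻) = 2 × 0.07987 = 0.1597 mol
Q = 0.1597 × 96500 = 15410 C
t = 15410 / 9.47 = 1627 s = 0.452 h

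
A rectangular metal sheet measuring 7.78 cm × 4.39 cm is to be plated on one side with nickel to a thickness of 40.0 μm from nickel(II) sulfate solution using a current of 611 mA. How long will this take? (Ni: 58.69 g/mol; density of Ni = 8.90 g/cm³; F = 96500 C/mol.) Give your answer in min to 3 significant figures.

Plated area = 7.78 × 4.39 = 34.15 cm²
Volume = 34.15 × 40.0×10⁻⁴ cm = 0.1366 cm³
m(Ni) = 0.1366 × 8.90 = 1.216 g
n(Ni) = 1.216 / 58.69 = 0.02072 mol; n(e⁻) = 2 × 0.02072 = 0.04144 mol
Q = 0.04144 × 96500 = 3999 C
t = 3999 / 0.611 = 6545 s = 109 min

109 min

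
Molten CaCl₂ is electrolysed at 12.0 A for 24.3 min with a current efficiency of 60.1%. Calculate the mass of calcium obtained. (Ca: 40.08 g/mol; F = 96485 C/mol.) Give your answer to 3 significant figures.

Q = 12.0 × 1458 = 17500 C
n(e⁻) = 17500 / 96485 = 0.1814 mol
Ca²⁺ + 2e⁻ → Ca, so theoretical m(Ca) = 0.09070 × 40.08 = 3.635 g
Actual mass = 60.1% × 3.635 = 2.18 g

2.18 g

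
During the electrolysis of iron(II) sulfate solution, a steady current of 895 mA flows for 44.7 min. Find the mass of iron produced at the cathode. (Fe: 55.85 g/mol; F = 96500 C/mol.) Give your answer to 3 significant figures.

Charge passed = 0.895 × 2682 = 2400 C
Moles of electrons = 2400 / 96500 = 0.02487 mol
Fe²⁺ + 2e⁻ → Fe, so n(Fe) = 0.02487 / 2 = 0.01244 mol
m = 0.01244 × 55.85 = 0.695 g

0.695 g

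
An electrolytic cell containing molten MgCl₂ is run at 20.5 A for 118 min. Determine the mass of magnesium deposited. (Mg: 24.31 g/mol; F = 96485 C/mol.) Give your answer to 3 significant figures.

18.3 g

Q = 20.5 A × 7080 s = 1.451×10^5 C
Moles of electrons = 1.451×10^5 / 96485 = 1.504 mol
Mg²⁺ + 2e⁻ → Mg, so n(Mg) = 1.504 / 2 = 0.7520 mol
m = 0.7520 × 24.31 = 18.3 g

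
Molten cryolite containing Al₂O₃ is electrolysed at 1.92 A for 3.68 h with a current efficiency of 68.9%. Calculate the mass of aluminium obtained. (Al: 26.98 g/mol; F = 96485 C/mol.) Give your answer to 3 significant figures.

Q = 1.92 × 13248 = 25440 C
n(e⁻) = 25440 / 96485 = 0.2637 mol
Al³⁺ + 3e⁻ → Al, so theoretical m(Al) = 0.08790 × 26.98 = 2.372 g
Actual mass = 68.9% × 2.372 = 1.63 g

1.63 g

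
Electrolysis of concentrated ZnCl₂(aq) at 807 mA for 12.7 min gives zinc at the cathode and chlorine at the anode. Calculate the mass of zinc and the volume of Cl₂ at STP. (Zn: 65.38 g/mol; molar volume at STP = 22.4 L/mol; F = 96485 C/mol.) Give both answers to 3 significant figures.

Q = 0.807 × 762 = 614.9 C; n(e⁻) = 614.9 / 96485 = 0.006373 mol
Cathode: Zn²⁺ + 2e⁻ → Zn → n(Zn) = 0.006373/2 = 0.003187 mol → 0.208 g
Anode: 2Cl⁻ → Cl₂ + 2e⁻ → n(Cl₂) = 0.006373/2 = 0.003187 mol → 0.0714 L

0.208 g Zn; 0.0714 L Cl₂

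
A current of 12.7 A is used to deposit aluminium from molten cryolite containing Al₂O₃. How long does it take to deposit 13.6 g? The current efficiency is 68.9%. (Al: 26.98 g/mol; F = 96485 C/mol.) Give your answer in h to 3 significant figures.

4.63 h

n(Al) = 13.6 / 26.98 = 0.5041 mol
Al³⁺ + 3e⁻ → Al, so n(e⁻) = 3 × 0.5041 = 1.512 mol
Q = 1.512 × 96485 / 0.689 = 2.117×10^5 C
t = Q / I = 2.117×10^5 / 12.7 = 16670 s = 4.63 h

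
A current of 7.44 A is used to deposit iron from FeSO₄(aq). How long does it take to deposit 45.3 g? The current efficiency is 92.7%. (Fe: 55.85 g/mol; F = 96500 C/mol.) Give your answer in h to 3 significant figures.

n(Fe) = 45.3 / 55.85 = 0.8111 mol
Fe²⁺ + 2e⁻ → Fe, so n(e⁻) = 2 × 0.8111 = 1.622 mol
Q = 1.622 × 96500 / 0.927 = 1.688×10^5 C
t = Q / I = 1.688×10^5 / 7.44 = 22690 s = 6.30 h

6.30 h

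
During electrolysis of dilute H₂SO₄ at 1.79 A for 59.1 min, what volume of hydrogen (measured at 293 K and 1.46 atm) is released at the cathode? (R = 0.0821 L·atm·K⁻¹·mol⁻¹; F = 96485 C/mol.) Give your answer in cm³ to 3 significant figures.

542 cm³

Q = 1.79 A × 3546 s = 6347 C
n(e⁻) = 6347 / 96485 = 0.06578 mol
2H⁺ + 2e⁻ → H₂, so n(H₂) = 0.06578 / 2 = 0.03289 mol
V = nRT/P = 0.03289 × 0.0821 × 293 / 1.46 = 0.5419 L
= 542 cm³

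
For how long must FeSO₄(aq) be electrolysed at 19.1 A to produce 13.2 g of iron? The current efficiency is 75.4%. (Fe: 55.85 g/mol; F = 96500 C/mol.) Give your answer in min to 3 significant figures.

52.8 min

n(Fe) = 13.2 / 55.85 = 0.2363 mol
Fe²⁺ + 2e⁻ → Fe, so n(e⁻) = 2 × 0.2363 = 0.4726 mol
Q = 0.4726 × 96500 / 0.754 = 60490 C
t = Q / I = 60490 / 19.1 = 3167 s = 52.8 min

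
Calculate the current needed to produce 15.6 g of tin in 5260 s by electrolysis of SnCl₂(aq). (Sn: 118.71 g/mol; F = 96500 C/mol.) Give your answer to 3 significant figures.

n(Sn) = 15.6 / 118.71 = 0.1314 mol
Sn²⁺ + 2e⁻ → Sn, so n(e⁻) = 2 × 0.1314 = 0.2628 mol
Q = 0.2628 × 96500 = 25360 C
I = Q / t = 25360 / 5260 s = 4.82 A

4.82 A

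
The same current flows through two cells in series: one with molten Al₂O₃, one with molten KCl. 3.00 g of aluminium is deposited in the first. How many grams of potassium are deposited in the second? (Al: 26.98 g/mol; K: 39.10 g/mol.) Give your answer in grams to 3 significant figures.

n(Al) = 3.00 / 26.98 = 0.1112 mol
Al³⁺ + 3e⁻ → Al, so n(e⁻) = 3 × 0.1112 = 0.3336 mol
In series, the same 0.3336 mol of electrons flows through the second cell.
K⁺ + e⁻ → K, so n(K) = 0.3336 mol
m(K) = 0.3336 × 39.10 = 13.0 g

13.0 g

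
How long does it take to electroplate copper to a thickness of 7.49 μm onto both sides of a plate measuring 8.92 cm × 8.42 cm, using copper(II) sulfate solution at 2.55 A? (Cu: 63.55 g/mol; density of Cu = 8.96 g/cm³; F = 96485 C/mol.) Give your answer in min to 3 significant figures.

20.0 min

Plated area = 2 × 8.92 × 8.42 = 150.2 cm²
Volume = 150.2 × 7.49×10⁻⁴ cm = 0.1125 cm³
m(Cu) = 0.1125 × 8.96 = 1.008 g
n(Cu) = 1.008 / 63.55 = 0.01586 mol; n(e⁻) = 2 × 0.01586 = 0.03172 mol
Q = 0.03172 × 96485 = 3061 C
t = 3061 / 2.55 = 1200 s = 20.0 min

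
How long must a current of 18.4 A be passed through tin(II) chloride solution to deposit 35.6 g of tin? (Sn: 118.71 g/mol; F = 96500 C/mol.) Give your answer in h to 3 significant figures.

n(Sn) = 35.6 / 118.71 = 0.2999 mol
Sn²⁺ + 2e⁻ → Sn, so n(e⁻) = 2 × 0.2999 = 0.5998 mol
Q = 0.5998 × 96500 = 57880 C
t = Q / I = 57880 / 18.4 = 3146 s = 0.874 h

0.874 h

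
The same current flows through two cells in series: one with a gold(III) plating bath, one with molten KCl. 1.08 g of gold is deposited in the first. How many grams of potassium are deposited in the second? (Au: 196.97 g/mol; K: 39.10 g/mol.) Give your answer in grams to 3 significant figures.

n(Au) = 1.08 / 196.97 = 0.005483 mol
Au³⁺ + 3e⁻ → Au, so n(e⁻) = 3 × 0.005483 = 0.01645 mol
The cells are in series, so the same charge (and hence the same n(e⁻) = 0.01645 mol) passes through both.
K⁺ + e⁻ → K, so n(K) = 0.01645 mol
m(K) = 0.01645 × 39.10 = 0.643 g

0.643 g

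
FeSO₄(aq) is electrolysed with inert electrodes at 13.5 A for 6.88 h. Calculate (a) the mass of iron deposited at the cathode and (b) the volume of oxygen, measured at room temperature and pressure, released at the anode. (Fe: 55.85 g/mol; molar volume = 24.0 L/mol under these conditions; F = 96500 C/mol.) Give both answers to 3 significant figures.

Q = 13.5 × 24768 = 3.344×10^5 C; n(e⁻) = 3.344×10^5 / 96500 = 3.465 mol
Cathode: Fe²⁺ + 2e⁻ → Fe → n(Fe) = 3.465/2 = 1.733 mol → 96.8 g
Anode: 2H₂O → O₂ + 4H⁺ + 4e⁻ → n(O₂) = 3.465/4 = 0.8663 mol → 20.8 L

96.8 g Fe; 20.8 L O₂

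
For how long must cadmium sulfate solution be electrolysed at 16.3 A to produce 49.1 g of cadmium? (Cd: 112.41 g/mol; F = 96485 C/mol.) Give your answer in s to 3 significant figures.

n(Cd) = 49.1 / 112.41 = 0.4368 mol
Cd²⁺ + 2e⁻ → Cd, so n(e⁻) = 2 × 0.4368 = 0.8736 mol
Q = 0.8736 × 96485 = 84290 C
t = Q / I = 84290 / 16.3 = 5171 s

5170 s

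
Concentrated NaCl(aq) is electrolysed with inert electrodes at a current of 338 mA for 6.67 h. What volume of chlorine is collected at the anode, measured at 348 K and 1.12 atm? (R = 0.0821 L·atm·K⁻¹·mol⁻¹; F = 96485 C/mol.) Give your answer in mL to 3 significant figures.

1070 mL

Q = 0.338 A × 24012 s = 8116 C
n(e⁻) = Q/F = 8116/96485 = 0.08412 mol
2Cl⁻ → Cl₂ + 2e⁻, so n(Cl₂) = 0.08412 / 2 = 0.04206 mol
V = nRT/P = 0.04206 × 0.0821 × 348 / 1.12 = 1.073 L
= 1070 mL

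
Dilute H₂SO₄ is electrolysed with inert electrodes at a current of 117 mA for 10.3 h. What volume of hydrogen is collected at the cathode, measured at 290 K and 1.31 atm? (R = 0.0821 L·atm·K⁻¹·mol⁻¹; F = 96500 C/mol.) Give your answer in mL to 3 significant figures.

409 mL

Q = It = 0.117 × 37080 = 4338 C
n(e⁻) = 4338 / 96500 = 0.04495 mol
2H⁺ + 2e⁻ → H₂, so n(H₂) = 0.04495 / 2 = 0.02248 mol
V = nRT/P = 0.02248 × 0.0821 × 290 / 1.31 = 0.4086 L
= 409 mL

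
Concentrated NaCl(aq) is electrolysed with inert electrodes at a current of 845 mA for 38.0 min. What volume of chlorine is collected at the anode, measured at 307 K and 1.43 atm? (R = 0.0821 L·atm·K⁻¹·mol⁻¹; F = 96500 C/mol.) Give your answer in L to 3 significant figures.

Q = It = 0.845 × 2280 = 1927 C
n(e⁻) = 1927 / 96500 = 0.01997 mol
2Cl⁻ → Cl₂ + 2e⁻, so n(Cl₂) = 0.01997 / 2 = 0.009985 mol
V = nRT/P = 0.009985 × 0.0821 × 307 / 1.43 = 0.1760 L

0.176 L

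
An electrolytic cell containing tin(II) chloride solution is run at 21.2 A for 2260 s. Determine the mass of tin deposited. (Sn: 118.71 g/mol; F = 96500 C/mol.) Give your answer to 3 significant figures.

29.5 g

Q = 21.2 A × 2260 s = 47910 C
Moles of electrons = 47910 / 96500 = 0.4965 mol
Sn²⁺ + 2e⁻ → Sn, so n(Sn) = 0.4965 / 2 = 0.2483 mol
m = 0.2483 × 118.71 = 29.5 g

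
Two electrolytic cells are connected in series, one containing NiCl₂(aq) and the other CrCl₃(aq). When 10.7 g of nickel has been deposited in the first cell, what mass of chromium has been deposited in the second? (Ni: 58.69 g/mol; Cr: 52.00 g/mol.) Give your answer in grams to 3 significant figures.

6.32 g

n(Ni) = 10.7 / 58.69 = 0.1823 mol
Ni²⁺ + 2e⁻ → Ni, so n(e⁻) = 2 × 0.1823 = 0.3646 mol
In series, the same 0.3646 mol of electrons flows through the second cell.
Cr³⁺ + 3e⁻ → Cr, so n(Cr) = 0.3646 / 3 = 0.1215 mol
m(Cr) = 0.1215 × 52.00 = 6.32 g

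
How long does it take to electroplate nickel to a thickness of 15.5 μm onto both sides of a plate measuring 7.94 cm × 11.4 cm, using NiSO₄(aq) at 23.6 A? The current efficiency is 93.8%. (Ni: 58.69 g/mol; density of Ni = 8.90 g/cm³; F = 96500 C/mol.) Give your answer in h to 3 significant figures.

0.103 h

Plated area = 2 × 7.94 × 11.4 = 181.0 cm²
Volume = 181.0 × 15.5×10⁻⁴ cm = 0.2806 cm³
m(Ni) = 0.2806 × 8.90 = 2.497 g
n(Ni) = 2.497 / 58.69 = 0.04255 mol; n(e⁻) = 2 × 0.04255 = 0.08510 mol
Q = 0.08510 × 96500 / 0.938 = 8755 C
t = 8755 / 23.6 = 371.0 s = 0.103 h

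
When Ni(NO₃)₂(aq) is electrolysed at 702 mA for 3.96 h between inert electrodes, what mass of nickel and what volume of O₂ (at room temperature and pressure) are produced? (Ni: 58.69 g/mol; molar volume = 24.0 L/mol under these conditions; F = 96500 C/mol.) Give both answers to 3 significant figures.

Q = 0.702 × 14256 = 10010 C; n(e⁻) = 10010 / 96500 = 0.1037 mol
Cathode: Ni²⁺ + 2e⁻ → Ni → n(Ni) = 0.1037/2 = 0.05185 mol → 3.04 g
Anode: 2H₂O → O₂ + 4H⁺ + 4e⁻ → n(O₂) = 0.1037/4 = 0.02593 mol → 0.622 L

3.04 g Ni; 0.622 L O₂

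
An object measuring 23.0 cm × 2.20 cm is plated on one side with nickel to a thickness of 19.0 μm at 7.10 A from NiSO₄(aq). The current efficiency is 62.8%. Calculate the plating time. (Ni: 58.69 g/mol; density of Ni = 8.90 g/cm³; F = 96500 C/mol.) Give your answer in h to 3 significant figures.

0.175 h

Plated area = 23.0 × 2.20 = 50.60 cm²
Volume = 50.60 × 19.0×10⁻⁴ cm = 0.09614 cm³
m(Ni) = 0.09614 × 8.90 = 0.8556 g
n(Ni) = 0.8556 / 58.69 = 0.01458 mol; n(e⁻) = 2 × 0.01458 = 0.02916 mol
Q = 0.02916 × 96500 / 0.628 = 4481 C
t = 4481 / 7.10 = 631.1 s = 0.175 h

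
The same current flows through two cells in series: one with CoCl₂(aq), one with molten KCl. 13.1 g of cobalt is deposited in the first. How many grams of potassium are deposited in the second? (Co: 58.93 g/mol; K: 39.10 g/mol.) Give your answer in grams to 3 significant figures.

17.4 g

n(Co) = 13.1 / 58.93 = 0.2223 mol
Co²⁺ + 2e⁻ → Co, so n(e⁻) = 2 × 0.2223 = 0.4446 mol
In series, the same 0.4446 mol of electrons flows through the second cell.
K⁺ + e⁻ → K, so n(K) = 0.4446 mol
m(K) = 0.4446 × 39.10 = 17.4 g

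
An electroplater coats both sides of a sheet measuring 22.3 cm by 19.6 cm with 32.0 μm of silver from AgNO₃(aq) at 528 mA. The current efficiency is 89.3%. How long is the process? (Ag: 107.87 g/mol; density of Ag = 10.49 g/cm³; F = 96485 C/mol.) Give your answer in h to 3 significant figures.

15.5 h

Plated area = 2 × 22.3 × 19.6 = 874.2 cm²
Volume = 874.2 × 32.0×10⁻⁴ cm = 2.797 cm³
m(Ag) = 2.797 × 10.49 = 29.34 g
n(Ag) = 29.34 / 107.87 = 0.2720 mol; n(e⁻) = 0.2720 mol
Q = 0.2720 × 96485 / 0.893 = 29390 C
t = 29390 / 0.528 = 55660 s = 15.5 h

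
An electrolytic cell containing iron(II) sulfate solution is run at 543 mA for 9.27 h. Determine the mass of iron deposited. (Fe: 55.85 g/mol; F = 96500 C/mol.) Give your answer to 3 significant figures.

5.24 g

Q = 0.543 A × 33372 s = 18120 C
n(e⁻) = Q/F = 18120/96500 = 0.1878 mol
Fe²⁺ + 2e⁻ → Fe, so n(Fe) = 0.1878 / 2 = 0.09390 mol
m = 0.09390 × 55.85 = 5.24 g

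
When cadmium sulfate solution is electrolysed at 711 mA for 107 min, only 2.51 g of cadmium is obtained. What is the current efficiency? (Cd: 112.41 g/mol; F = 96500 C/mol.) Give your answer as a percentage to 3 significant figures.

94.4%

Q = 0.711 × 6420 = 4565 C
n(e⁻) = 4565 / 96500 = 0.04731 mol
Cd²⁺ + 2e⁻ → Cd, so theoretical n(Cd) = 0.02366 mol → 2.660 g
Efficiency = 2.51 / 2.660 = 0.9436 = 94.4%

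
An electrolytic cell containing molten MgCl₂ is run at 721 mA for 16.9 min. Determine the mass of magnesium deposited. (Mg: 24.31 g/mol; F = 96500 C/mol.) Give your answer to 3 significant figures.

Q = 0.721 A × 1014 s = 731.1 C
n(e⁻) = Q/F = 731.1/96500 = 0.007576 mol
Mg²⁺ + 2e⁻ → Mg, so n(Mg) = 0.007576 / 2 = 0.003788 mol
m = 0.003788 × 24.31 = 0.0921 g

0.0921 g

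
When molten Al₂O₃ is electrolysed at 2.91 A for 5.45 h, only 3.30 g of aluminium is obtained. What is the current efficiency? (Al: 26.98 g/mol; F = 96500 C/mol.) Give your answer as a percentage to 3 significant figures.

Q = 2.91 × 19620 = 57090 C
n(e⁻) = 57090 / 96500 = 0.5916 mol
Al³⁺ + 3e⁻ → Al, so theoretical n(Al) = 0.1972 mol → 5.320 g
Efficiency = 3.30 / 5.320 = 0.6203 = 62.0%

62.0%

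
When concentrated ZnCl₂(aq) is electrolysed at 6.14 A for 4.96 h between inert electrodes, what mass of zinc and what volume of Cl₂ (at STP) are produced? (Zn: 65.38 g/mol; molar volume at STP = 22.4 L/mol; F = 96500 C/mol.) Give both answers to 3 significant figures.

Q = 6.14 × 17856 = 1.096×10^5 C; n(e⁻) = 1.096×10^5 / 96500 = 1.136 mol
Cathode: Zn²⁺ + 2e⁻ → Zn → n(Zn) = 1.136/2 = 0.5680 mol → 37.1 g
Anode: 2Cl⁻ → Cl₂ + 2e⁻ → n(Cl₂) = 1.136/2 = 0.5680 mol → 12.7 L

37.1 g Zn; 12.7 L Cl₂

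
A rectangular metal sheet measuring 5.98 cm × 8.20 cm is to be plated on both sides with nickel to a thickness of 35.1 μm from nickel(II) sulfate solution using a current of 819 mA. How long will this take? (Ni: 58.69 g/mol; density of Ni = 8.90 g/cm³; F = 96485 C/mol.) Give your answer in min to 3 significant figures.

205 min

Plated area = 2 × 5.98 × 8.20 = 98.07 cm²
Volume = 98.07 × 35.1×10⁻⁴ cm = 0.3442 cm³
m(Ni) = 0.3442 × 8.90 = 3.063 g
n(Ni) = 3.063 / 58.69 = 0.05219 mol; n(e⁻) = 2 × 0.05219 = 0.1044 mol
Q = 0.1044 × 96485 = 10070 C
t = 10070 / 0.819 = 12300 s = 205 min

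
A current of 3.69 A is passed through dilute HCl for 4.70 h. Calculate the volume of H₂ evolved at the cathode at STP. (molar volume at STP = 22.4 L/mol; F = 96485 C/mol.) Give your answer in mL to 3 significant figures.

Q = 3.69 A × 16920 s = 62430 C
n(e⁻) = 62430 / 96485 = 0.6470 mol
2H⁺ + 2e⁻ → H₂, so n(H₂) = 0.6470 / 2 = 0.3235 mol
V = 0.3235 × 22.4 = 7.246 L
= 7250 mL

7250 mL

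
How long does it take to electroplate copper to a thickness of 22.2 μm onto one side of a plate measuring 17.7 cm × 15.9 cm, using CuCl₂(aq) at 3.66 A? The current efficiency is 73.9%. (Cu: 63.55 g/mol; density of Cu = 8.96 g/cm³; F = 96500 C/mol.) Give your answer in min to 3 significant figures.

105 min

Plated area = 17.7 × 15.9 = 281.4 cm²
Volume = 281.4 × 22.2×10⁻⁴ cm = 0.6247 cm³
m(Cu) = 0.6247 × 8.96 = 5.597 g
n(Cu) = 5.597 / 63.55 = 0.08807 mol; n(e⁻) = 2 × 0.08807 = 0.1761 mol
Q = 0.1761 × 96500 / 0.739 = 23000 C
t = 23000 / 3.66 = 6284 s = 105 min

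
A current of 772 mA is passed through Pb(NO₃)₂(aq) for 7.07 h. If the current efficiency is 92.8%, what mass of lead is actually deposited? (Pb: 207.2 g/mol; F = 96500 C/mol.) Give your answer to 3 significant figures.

19.6 g

Q = 0.772 × 25452 = 19650 C
n(e⁻) = 19650 / 96500 = 0.2036 mol
Pb²⁺ + 2e⁻ → Pb, so theoretical m(Pb) = 0.1018 × 207.2 = 21.09 g
Actual mass = 92.8% × 21.09 = 19.6 g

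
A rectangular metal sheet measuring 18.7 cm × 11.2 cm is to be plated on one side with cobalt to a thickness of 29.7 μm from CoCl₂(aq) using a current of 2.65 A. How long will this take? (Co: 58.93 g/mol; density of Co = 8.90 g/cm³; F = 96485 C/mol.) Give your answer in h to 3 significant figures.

1.90 h

Plated area = 18.7 × 11.2 = 209.4 cm²
Volume = 209.4 × 29.7×10⁻⁴ cm = 0.6219 cm³
m(Co) = 0.6219 × 8.90 = 5.535 g
n(Co) = 5.535 / 58.93 = 0.09392 mol; n(e⁻) = 2 × 0.09392 = 0.1878 mol
Q = 0.1878 × 96485 = 18120 C
t = 18120 / 2.65 = 6838 s = 1.90 h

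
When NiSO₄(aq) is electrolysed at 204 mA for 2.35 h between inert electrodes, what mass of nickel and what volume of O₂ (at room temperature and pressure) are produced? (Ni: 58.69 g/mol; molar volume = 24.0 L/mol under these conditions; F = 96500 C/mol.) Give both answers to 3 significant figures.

0.525 g Ni; 0.107 L O₂

Q = 0.204 × 8460 = 1726 C; n(e⁻) = 1726 / 96500 = 0.01789 mol
Cathode: Ni²⁺ + 2e⁻ → Ni → n(Ni) = 0.01789/2 = 0.008945 mol → 0.525 g
Anode: 2H₂O → O₂ + 4H⁺ + 4e⁻ → n(O₂) = 0.01789/4 = 0.004473 mol → 0.107 L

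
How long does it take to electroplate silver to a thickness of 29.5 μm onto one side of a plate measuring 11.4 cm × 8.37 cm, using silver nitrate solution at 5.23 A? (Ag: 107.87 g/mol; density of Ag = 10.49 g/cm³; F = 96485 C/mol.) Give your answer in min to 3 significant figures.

Plated area = 11.4 × 8.37 = 95.42 cm²
Volume = 95.42 × 29.5×10⁻⁴ cm = 0.2815 cm³
m(Ag) = 0.2815 × 10.49 = 2.953 g
n(Ag) = 2.953 / 107.87 = 0.02738 mol; n(e⁻) = 0.02738 mol
Q = 0.02738 × 96485 = 2642 C
t = 2642 / 5.23 = 505.2 s = 8.42 min

8.42 min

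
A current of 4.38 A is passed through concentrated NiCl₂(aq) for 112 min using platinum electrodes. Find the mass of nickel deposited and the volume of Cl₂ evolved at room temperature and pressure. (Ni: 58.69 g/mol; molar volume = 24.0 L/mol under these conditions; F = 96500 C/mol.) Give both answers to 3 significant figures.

Q = 4.38 × 6720 = 29430 C; n(e⁻) = 29430 / 96500 = 0.3050 mol
Cathode: Ni²⁺ + 2e⁻ → Ni → n(Ni) = 0.3050/2 = 0.1525 mol → 8.95 g
Anode: 2Cl⁻ → Cl₂ + 2e⁻ → n(Cl₂) = 0.3050/2 = 0.1525 mol → 3.66 L

8.95 g Ni; 3.66 L Cl₂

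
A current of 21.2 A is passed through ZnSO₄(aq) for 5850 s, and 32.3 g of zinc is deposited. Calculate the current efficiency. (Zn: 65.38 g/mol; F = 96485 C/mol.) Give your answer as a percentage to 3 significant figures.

Q = 21.2 × 5850 = 1.240×10^5 C
n(e⁻) = 1.240×10^5 / 96485 = 1.285 mol
Zn²⁺ + 2e⁻ → Zn, so theoretical n(Zn) = 0.6425 mol → 42.01 g
Efficiency = 32.3 / 42.01 = 0.7689 = 76.9%

76.9%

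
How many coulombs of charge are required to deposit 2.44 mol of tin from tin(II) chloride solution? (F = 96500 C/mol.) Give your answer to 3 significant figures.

Sn²⁺ + 2e⁻ → Sn, so n(e⁻) = 2 × 2.44 = 4.880 mol
Q = 4.880 × 96500 = 4.709×10^5 C

4.71×10^5 C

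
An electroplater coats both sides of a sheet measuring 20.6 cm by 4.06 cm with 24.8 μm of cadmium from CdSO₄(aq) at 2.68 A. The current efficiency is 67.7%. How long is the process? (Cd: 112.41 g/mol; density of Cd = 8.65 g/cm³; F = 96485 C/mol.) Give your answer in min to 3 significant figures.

56.6 min

Plated area = 2 × 20.6 × 4.06 = 167.3 cm²
Volume = 167.3 × 24.8×10⁻⁴ cm = 0.4149 cm³
m(Cd) = 0.4149 × 8.65 = 3.589 g
n(Cd) = 3.589 / 112.41 = 0.03193 mol; n(e⁻) = 2 × 0.03193 = 0.06386 mol
Q = 0.06386 × 96485 / 0.677 = 9101 C
t = 9101 / 2.68 = 3396 s = 56.6 min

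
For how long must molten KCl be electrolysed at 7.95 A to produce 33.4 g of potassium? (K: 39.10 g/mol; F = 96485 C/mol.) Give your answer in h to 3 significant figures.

2.88 h

n(K) = 33.4 / 39.10 = 0.8542 mol
K⁺ + e⁻ → K, so n(e⁻) = 0.8542 mol
Q = 0.8542 × 96485 = 82420 C
t = Q / I = 82420 / 7.95 = 10370 s = 2.88 h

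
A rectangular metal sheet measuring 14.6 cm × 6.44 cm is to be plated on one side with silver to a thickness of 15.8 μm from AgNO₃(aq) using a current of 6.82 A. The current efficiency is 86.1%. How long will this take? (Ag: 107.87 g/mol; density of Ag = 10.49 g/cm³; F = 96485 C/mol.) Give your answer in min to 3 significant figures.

Plated area = 14.6 × 6.44 = 94.02 cm²
Volume = 94.02 × 15.8×10⁻⁴ cm = 0.1486 cm³
m(Ag) = 0.1486 × 10.49 = 1.559 g
n(Ag) = 1.559 / 107.87 = 0.01445 mol; n(e⁻) = 0.01445 mol
Q = 0.01445 × 96485 / 0.861 = 1619 C
t = 1619 / 6.82 = 237.4 s = 3.96 min

3.96 min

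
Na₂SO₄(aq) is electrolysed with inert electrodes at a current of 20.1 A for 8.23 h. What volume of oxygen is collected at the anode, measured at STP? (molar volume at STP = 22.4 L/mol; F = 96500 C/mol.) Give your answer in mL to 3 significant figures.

34600 mL

Charge passed = 20.1 × 29628 = 5.955×10^5 C
n(e⁻) = Q/F = 5.955×10^5/96500 = 6.171 mol
2H₂O → O₂ + 4H⁺ + 4e⁻, so n(O₂) = 6.171 / 4 = 1.543 mol
V = 1.543 × 22.4 = 34.56 L
= 34600 mL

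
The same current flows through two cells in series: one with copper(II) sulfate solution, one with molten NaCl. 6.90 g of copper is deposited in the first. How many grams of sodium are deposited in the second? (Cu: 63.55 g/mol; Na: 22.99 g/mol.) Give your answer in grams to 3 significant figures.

n(Cu) = 6.90 / 63.55 = 0.1086 mol
Cu²⁺ + 2e⁻ → Cu, so n(e⁻) = 2 × 0.1086 = 0.2172 mol
The cells are in series, so the same charge (and hence the same n(e⁻) = 0.2172 mol) passes through both.
Na⁺ + e⁻ → Na, so n(Na) = 0.2172 mol
m(Na) = 0.2172 × 22.99 = 4.99 g

4.99 g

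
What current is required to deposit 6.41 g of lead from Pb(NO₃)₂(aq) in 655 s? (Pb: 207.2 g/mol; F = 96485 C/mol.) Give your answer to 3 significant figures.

9.11 A

n(Pb) = 6.41 / 207.2 = 0.03094 mol
Pb²⁺ + 2e⁻ → Pb, so n(e⁻) = 2 × 0.03094 = 0.06188 mol
Q = 0.06188 × 96485 = 5970 C
I = Q / t = 5970 / 655 s = 9.11 A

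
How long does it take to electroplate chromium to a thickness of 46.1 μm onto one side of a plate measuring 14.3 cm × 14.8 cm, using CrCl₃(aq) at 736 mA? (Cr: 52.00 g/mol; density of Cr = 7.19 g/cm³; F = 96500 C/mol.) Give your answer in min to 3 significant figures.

884 min

Plated area = 14.3 × 14.8 = 211.6 cm²
Volume = 211.6 × 46.1×10⁻⁴ cm = 0.9755 cm³
m(Cr) = 0.9755 × 7.19 = 7.014 g
n(Cr) = 7.014 / 52.00 = 0.1349 mol; n(e⁻) = 3 × 0.1349 = 0.4047 mol
Q = 0.4047 × 96500 = 39050 C
t = 39050 / 0.736 = 53060 s = 884 min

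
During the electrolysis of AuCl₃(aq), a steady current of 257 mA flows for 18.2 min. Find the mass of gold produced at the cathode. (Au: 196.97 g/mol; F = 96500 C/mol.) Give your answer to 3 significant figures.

0.191 g

Charge passed = 0.257 × 1092 = 280.6 C
n(e⁻) = Q/F = 280.6/96500 = 0.002908 mol
Au³⁺ + 3e⁻ → Au, so n(Au) = 0.002908 / 3 = 9.693×10^-4 mol
m = 9.693×10^-4 × 196.97 = 0.191 g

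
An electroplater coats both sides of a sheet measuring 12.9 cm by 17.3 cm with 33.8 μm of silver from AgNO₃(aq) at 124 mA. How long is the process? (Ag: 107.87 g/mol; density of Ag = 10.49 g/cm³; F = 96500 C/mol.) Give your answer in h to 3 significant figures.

Plated area = 2 × 12.9 × 17.3 = 446.3 cm²
Volume = 446.3 × 33.8×10⁻⁴ cm = 1.508 cm³
m(Ag) = 1.508 × 10.49 = 15.82 g
n(Ag) = 15.82 / 107.87 = 0.1467 mol; n(e⁻) = 0.1467 mol
Q = 0.1467 × 96500 = 14160 C
t = 14160 / 0.124 = 1.142×10^5 s = 31.7 h

31.7 h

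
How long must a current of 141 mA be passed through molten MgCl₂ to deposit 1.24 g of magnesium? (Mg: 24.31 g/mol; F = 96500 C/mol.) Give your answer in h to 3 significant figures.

n(Mg) = 1.24 / 24.31 = 0.05101 mol
Mg²⁺ + 2e⁻ → Mg, so n(e⁻) = 2 × 0.05101 = 0.1020 mol
Q = 0.1020 × 96500 = 9843 C
t = Q / I = 9843 / 0.141 = 69810 s = 19.4 h

19.4 h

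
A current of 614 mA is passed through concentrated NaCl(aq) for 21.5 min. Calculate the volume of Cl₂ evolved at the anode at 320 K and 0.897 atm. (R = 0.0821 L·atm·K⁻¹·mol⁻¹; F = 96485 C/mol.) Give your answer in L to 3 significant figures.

0.120 L

Q = It = 0.614 × 1290 = 792.1 C
n(e⁻) = Q/F = 792.1/96485 = 0.008210 mol
2Cl⁻ → Cl₂ + 2e⁻, so n(Cl₂) = 0.008210 / 2 = 0.004105 mol
V = nRT/P = 0.004105 × 0.0821 × 320 / 0.897 = 0.1202 L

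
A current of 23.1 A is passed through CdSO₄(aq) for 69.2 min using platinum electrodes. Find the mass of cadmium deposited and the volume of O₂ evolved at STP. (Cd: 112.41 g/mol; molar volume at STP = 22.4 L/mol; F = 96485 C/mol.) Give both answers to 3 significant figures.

55.9 g Cd; 5.57 L O₂

Q = 23.1 × 4152 = 95910 C; n(e⁻) = 95910 / 96485 = 0.9940 mol
Cathode: Cd²⁺ + 2e⁻ → Cd → n(Cd) = 0.9940/2 = 0.4970 mol → 55.9 g
Anode: 2H₂O → O₂ + 4H⁺ + 4e⁻ → n(O₂) = 0.9940/4 = 0.2485 mol → 5.57 L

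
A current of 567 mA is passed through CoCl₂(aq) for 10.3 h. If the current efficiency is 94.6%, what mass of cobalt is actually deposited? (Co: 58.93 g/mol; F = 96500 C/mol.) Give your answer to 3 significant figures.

Q = 0.567 × 37080 = 21020 C
n(e⁻) = 21020 / 96500 = 0.2178 mol
Co²⁺ + 2e⁻ → Co, so theoretical m(Co) = 0.1089 × 58.93 = 6.417 g
Actual mass = 94.6% × 6.417 = 6.07 g

6.07 g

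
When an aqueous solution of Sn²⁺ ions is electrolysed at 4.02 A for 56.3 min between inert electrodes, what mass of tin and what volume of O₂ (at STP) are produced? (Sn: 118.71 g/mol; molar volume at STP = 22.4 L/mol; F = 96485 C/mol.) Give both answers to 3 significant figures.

8.35 g Sn; 0.788 L O₂

Q = 4.02 × 3378 = 13580 C; n(e⁻) = 13580 / 96485 = 0.1407 mol
Cathode: Sn²⁺ + 2e⁻ → Sn → n(Sn) = 0.1407/2 = 0.07035 mol → 8.35 g
Anode: 2H₂O → O₂ + 4H⁺ + 4e⁻ → n(O₂) = 0.1407/4 = 0.03518 mol → 0.788 L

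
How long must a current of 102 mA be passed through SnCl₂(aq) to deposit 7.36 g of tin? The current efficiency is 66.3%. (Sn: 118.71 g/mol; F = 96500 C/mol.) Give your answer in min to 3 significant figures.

n(Sn) = 7.36 / 118.71 = 0.06200 mol
Sn²⁺ + 2e⁻ → Sn, so n(e⁻) = 2 × 0.06200 = 0.1240 mol
Q = 0.1240 × 96500 / 0.663 = 18050 C
t = Q / I = 18050 / 0.102 = 1.770×10^5 s = 2950 min

2950 min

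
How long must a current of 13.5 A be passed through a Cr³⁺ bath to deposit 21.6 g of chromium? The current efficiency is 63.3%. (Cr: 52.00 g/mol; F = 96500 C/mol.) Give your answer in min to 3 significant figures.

235 min

n(Cr) = 21.6 / 52.00 = 0.4154 mol
Cr³⁺ + 3e⁻ → Cr, so n(e⁻) = 3 × 0.4154 = 1.246 mol
Q = 1.246 × 96500 / 0.633 = 1.900×10^5 C
t = Q / I = 1.900×10^5 / 13.5 = 14070 s = 235 min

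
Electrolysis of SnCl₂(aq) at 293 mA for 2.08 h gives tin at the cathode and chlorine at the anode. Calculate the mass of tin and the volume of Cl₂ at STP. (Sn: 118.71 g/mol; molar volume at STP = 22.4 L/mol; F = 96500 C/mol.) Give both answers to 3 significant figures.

Q = 0.293 × 7488 = 2194 C; n(e⁻) = 2194 / 96500 = 0.02274 mol
Cathode: Sn²⁺ + 2e⁻ → Sn → n(Sn) = 0.02274/2 = 0.01137 mol → 1.35 g
Anode: 2Cl⁻ → Cl₂ + 2e⁻ → n(Cl₂) = 0.02274/2 = 0.01137 mol → 0.255 L

1.35 g Sn; 0.255 L Cl₂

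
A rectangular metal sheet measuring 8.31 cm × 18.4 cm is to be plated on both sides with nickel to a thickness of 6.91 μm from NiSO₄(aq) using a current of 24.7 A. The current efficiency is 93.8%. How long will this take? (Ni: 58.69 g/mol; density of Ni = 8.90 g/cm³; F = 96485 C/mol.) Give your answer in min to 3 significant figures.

Plated area = 2 × 8.31 × 18.4 = 305.8 cm²
Volume = 305.8 × 6.91×10⁻⁴ cm = 0.2113 cm³
m(Ni) = 0.2113 × 8.90 = 1.881 g
n(Ni) = 1.881 / 58.69 = 0.03205 mol; n(e⁻) = 2 × 0.03205 = 0.06410 mol
Q = 0.06410 × 96485 / 0.938 = 6593 C
t = 6593 / 24.7 = 266.9 s = 4.45 min

4.45 min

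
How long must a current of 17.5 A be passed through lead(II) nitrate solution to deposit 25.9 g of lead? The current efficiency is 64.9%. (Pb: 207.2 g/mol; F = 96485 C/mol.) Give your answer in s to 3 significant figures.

n(Pb) = 25.9 / 207.2 = 0.1250 mol
Pb²⁺ + 2e⁻ → Pb, so n(e⁻) = 2 × 0.1250 = 0.2500 mol
Q = 0.2500 × 96485 / 0.649 = 37170 C
t = Q / I = 37170 / 17.5 = 2124 s

2120 s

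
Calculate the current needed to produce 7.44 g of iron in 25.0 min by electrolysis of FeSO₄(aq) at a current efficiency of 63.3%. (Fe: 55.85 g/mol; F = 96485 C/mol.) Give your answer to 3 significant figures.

n(Fe) = 7.44 / 55.85 = 0.1332 mol
Fe²⁺ + 2e⁻ → Fe, so n(e⁻) = 2 × 0.1332 = 0.2664 mol
Q = 0.2664 × 96485 / 0.633 = 40610 C
I = Q / t = 40610 / 1500 s = 27.1 A

27.1 A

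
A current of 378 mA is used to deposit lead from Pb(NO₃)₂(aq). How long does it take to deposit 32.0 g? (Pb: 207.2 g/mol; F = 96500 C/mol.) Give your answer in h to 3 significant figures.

21.9 h

n(Pb) = 32.0 / 207.2 = 0.1544 mol
Pb²⁺ + 2e⁻ → Pb, so n(e⁻) = 2 × 0.1544 = 0.3088 mol
Q = 0.3088 × 96500 = 29800 C
t = Q / I = 29800 / 0.378 = 78840 s = 21.9 h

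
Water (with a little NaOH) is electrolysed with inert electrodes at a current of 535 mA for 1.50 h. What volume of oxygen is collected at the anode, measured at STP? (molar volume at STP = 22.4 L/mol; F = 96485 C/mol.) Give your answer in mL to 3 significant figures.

168 mL

Charge passed = 0.535 × 5400 = 2889 C
n(e⁻) = Q/F = 2889/96485 = 0.02994 mol
2H₂O → O₂ + 4H⁺ + 4e⁻, so n(O₂) = 0.02994 / 4 = 0.007485 mol
V = 0.007485 × 22.4 = 0.1677 L
= 168 mL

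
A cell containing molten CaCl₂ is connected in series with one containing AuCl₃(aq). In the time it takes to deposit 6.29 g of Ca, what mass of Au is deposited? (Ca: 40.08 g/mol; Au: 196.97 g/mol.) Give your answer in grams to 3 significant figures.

20.6 g

n(Ca) = 6.29 / 40.08 = 0.1569 mol
Ca²⁺ + 2e⁻ → Ca, so n(e⁻) = 2 × 0.1569 = 0.3138 mol
Same current for the same time ⇒ same n(e⁻) = 0.3138 mol in both cells.
Au³⁺ + 3e⁻ → Au, so n(Au) = 0.3138 / 3 = 0.1046 mol
m(Au) = 0.1046 × 196.97 = 20.6 g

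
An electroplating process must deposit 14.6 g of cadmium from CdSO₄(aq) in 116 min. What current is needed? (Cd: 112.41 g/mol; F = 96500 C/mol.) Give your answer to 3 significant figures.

n(Cd) = 14.6 / 112.41 = 0.1299 mol
Cd²⁺ + 2e⁻ → Cd, so n(e⁻) = 2 × 0.1299 = 0.2598 mol
Q = 0.2598 × 96500 = 25070 C
I = Q / t = 25070 / 6960 s = 3.60 A

3.60 A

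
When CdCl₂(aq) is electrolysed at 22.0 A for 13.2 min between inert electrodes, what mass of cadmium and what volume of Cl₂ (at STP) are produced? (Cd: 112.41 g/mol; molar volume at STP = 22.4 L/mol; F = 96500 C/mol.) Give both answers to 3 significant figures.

Q = 22.0 × 792 = 17420 C; n(e⁻) = 17420 / 96500 = 0.1805 mol
Cathode: Cd²⁺ + 2e⁻ → Cd → n(Cd) = 0.1805/2 = 0.09025 mol → 10.1 g
Anode: 2Cl⁻ → Cl₂ + 2e⁻ → n(Cl₂) = 0.1805/2 = 0.09025 mol → 2.02 L

10.1 g Cd; 2.02 L Cl₂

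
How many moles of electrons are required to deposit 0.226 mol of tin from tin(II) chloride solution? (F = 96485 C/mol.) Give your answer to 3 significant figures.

0.452 mol

Sn²⁺ + 2e⁻ → Sn, so n(e⁻) = 2 × 0.226 = 0.4520 mol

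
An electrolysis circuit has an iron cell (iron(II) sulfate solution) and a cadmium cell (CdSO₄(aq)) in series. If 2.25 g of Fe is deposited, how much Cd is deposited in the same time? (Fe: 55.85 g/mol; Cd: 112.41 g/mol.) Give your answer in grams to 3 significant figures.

n(Fe) = 2.25 / 55.85 = 0.04029 mol
Fe²⁺ + 2e⁻ → Fe, so n(e⁻) = 2 × 0.04029 = 0.08058 mol
In series, the same 0.08058 mol of electrons flows through the second cell.
Cd²⁺ + 2e⁻ → Cd, so n(Cd) = 0.08058 / 2 = 0.04029 mol
m(Cd) = 0.04029 × 112.41 = 4.53 g

4.53 g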